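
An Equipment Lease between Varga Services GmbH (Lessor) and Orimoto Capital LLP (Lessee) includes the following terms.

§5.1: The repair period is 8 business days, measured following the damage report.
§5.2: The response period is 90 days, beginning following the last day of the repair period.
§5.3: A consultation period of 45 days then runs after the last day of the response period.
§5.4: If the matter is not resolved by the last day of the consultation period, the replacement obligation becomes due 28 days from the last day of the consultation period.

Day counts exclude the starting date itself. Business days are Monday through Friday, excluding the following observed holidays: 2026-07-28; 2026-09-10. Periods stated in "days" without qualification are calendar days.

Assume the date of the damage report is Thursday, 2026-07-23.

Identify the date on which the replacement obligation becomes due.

From Thursday, 2026-07-23, 8 business days (Jul 24, Jul 27, Jul 29, Jul 30, Jul 31, Aug 3, Aug 4, Aug 5, skipping weekends and the listed holiday on Jul 28) brings us to Wednesday, 2026-08-05, which is the last day of the repair period.
Adding 90 calendar days to 2026-08-05 gives 2026-11-03, which is the last day of the response period.
Adding 45 calendar days to 2026-11-03 gives 2026-12-18, which is the last day of the consultation period.
The date on which the replacement obligation becomes due: 28 calendar days after 2026-12-18 is 2027-01-15.

2027-01-15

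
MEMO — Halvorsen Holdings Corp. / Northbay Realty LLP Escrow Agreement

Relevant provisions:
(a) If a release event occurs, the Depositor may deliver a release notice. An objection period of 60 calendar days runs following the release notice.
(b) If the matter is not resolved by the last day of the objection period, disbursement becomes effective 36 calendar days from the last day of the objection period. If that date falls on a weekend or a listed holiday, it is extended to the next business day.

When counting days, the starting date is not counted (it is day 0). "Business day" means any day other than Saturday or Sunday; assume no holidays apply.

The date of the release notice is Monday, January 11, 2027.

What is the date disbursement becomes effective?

The last day of the objection period: January 11, 2027 + 60 days = March 12, 2027.
The date disbursement becomes effective: March 12, 2027 + 36 days = April 17, 2027. That falls on a Saturday, so it rolls to the next business day, Monday, April 19, 2027.

April 19, 2027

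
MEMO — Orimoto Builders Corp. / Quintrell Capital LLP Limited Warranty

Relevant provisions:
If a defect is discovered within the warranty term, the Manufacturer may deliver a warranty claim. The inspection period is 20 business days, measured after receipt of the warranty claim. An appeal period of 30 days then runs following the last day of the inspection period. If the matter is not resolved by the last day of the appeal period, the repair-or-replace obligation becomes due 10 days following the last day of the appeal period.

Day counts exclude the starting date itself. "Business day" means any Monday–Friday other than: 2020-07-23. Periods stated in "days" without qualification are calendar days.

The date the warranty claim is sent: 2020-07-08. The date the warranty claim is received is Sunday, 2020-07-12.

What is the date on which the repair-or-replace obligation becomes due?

2020-09-19

From Sunday, 2020-07-12, 20 business days (Jul 13, Jul 14, Jul 15, Jul 16, …, Aug 6, Aug 7, Aug 10, skipping weekends and the listed holiday on Jul 23) brings us to Monday, 2020-08-10, which is the last day of the inspection period.
The last day of the appeal period: 2020-08-10 + 30 days = 2020-09-09.
The date on which the repair-or-replace obligation becomes due: 10 calendar days after 2020-09-09 is 2020-09-19.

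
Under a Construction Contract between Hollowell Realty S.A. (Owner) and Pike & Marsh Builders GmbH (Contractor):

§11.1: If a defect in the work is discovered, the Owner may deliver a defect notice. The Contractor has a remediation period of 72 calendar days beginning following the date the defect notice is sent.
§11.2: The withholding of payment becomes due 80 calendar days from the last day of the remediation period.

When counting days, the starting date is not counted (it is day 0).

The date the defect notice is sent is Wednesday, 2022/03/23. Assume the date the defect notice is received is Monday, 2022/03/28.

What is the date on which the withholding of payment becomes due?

2022/08/22

The last day of the remediation period: 2022/03/23 + 72 days = 2022/06/03.
Adding 80 calendar days to 2022/06/03 gives 2022/08/22, which is the date on which the withholding of payment becomes due.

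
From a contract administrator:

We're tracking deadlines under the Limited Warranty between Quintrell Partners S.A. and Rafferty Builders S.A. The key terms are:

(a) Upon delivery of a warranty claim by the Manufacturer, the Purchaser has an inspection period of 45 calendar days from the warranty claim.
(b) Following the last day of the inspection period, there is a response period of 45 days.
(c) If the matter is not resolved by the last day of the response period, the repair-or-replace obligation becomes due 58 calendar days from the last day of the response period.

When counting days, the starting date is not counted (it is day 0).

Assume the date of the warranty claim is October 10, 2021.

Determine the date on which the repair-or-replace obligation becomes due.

March 7, 2022

The last day of the inspection period: October 10, 2021 + 45 days = November 24, 2021.
The last day of the response period: November 24, 2021 + 45 days = January 8, 2022.
Adding 58 calendar days to January 8, 2022 gives March 7, 2022, which is the date on which the repair-or-replace obligation becomes due.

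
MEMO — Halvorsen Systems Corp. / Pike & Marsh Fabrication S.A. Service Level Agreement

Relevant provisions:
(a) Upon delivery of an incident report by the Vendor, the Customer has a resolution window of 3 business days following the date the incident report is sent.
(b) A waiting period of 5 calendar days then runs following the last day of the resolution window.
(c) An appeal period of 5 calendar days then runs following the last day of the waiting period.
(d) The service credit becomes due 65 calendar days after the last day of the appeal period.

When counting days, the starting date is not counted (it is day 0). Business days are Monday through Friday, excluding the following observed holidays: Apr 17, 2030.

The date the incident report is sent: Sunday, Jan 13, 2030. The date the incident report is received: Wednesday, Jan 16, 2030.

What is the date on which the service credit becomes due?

Apr 1, 2030

The last day of the resolution window: counting 3 business days from Sunday, Jan 13, 2030 (Jan 14, Jan 15, Jan 16, skipping weekends) reaches Wednesday, Jan 16, 2030.
Adding 5 calendar days to Jan 16, 2030 gives Jan 21, 2030, which is the last day of the waiting period.
Adding 5 calendar days to Jan 21, 2030 gives Jan 26, 2030, which is the last day of the appeal period.
The date on which the service credit becomes due: Jan 26, 2030 + 65 days = Apr 1, 2030.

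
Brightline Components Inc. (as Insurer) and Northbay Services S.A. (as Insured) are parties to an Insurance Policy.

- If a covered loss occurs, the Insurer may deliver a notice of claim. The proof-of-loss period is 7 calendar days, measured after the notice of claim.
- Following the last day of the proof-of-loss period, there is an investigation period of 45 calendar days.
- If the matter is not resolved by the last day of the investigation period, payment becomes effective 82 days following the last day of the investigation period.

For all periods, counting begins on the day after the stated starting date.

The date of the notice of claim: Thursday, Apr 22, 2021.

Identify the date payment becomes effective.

Sep 3, 2021

Adding 7 calendar days to Apr 22, 2021 gives Apr 29, 2021, which is the last day of the proof-of-loss period.
Adding 45 calendar days to Apr 29, 2021 gives Jun 13, 2021, which is the last day of the investigation period.
The date payment becomes effective: 82 calendar days after Jun 13, 2021 is Sep 3, 2021.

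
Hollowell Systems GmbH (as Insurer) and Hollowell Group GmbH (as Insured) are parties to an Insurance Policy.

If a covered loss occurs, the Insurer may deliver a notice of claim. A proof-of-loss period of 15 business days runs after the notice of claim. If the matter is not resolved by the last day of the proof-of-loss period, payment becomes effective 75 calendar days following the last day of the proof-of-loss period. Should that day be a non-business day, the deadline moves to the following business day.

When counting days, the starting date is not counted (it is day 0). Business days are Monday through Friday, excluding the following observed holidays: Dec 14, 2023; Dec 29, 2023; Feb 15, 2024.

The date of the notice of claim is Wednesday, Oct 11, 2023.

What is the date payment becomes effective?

Jan 15, 2024

The last day of the proof-of-loss period: counting 15 business days from Wednesday, Oct 11, 2023 (Oct 12, Oct 13, Oct 16, Oct 17, …, Oct 30, Oct 31, Nov 1, skipping weekends) reaches Wednesday, Nov 1, 2023.
The date payment becomes effective: Nov 1, 2023 + 75 days = Jan 15, 2024. Jan 15, 2024 is a Monday and is not a listed holiday, so no roll-forward applies.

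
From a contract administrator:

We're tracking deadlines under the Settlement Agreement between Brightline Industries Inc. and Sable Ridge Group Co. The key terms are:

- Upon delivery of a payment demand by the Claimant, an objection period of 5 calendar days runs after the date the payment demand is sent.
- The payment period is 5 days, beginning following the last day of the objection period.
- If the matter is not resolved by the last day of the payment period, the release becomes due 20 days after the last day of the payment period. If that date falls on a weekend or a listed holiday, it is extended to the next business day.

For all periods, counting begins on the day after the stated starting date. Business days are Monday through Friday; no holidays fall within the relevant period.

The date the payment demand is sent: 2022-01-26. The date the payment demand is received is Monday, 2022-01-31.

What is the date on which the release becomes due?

2022-02-25

The last day of the objection period: 2022-01-26 + 5 days = 2022-01-31.
The last day of the payment period: 5 calendar days after 2022-01-31 is 2022-02-05.
The date on which the release becomes due: 20 calendar days after 2022-02-05 is 2022-02-25. 2022-02-25 is a Friday, so no roll-forward applies.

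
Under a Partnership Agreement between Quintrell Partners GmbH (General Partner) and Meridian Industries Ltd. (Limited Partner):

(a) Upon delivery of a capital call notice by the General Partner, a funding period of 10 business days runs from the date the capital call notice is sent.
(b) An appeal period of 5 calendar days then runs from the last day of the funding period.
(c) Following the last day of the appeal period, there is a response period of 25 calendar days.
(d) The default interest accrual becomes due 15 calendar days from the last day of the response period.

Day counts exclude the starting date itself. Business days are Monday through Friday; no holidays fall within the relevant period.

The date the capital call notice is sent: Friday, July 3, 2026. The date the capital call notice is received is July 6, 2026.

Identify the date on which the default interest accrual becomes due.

August 31, 2026

The last day of the funding period: 10 business days after Friday, July 3, 2026, skipping weekends — Jul 6, Jul 7, Jul 8, Jul 9, Jul 10, Jul 13, Jul 14, Jul 15, Jul 16, Jul 17 — lands on Friday, July 17, 2026.
Adding 5 calendar days to July 17, 2026 gives July 22, 2026, which is the last day of the appeal period.
The last day of the response period: July 22, 2026 + 25 days = August 16, 2026.
The date on which the default interest accrual becomes due: August 16, 2026 + 15 days = August 31, 2026.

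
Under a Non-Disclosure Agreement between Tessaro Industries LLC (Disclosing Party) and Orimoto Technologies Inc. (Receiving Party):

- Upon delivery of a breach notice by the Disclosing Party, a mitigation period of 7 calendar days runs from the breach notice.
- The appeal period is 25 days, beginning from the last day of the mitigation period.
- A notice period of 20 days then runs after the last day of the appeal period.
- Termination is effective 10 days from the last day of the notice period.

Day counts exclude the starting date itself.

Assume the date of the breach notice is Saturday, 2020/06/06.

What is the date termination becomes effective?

2020/08/07

Adding 7 calendar days to 2020/06/06 gives 2020/06/13, which is the last day of the mitigation period.
The last day of the appeal period: 25 calendar days after 2020/06/13 is 2020/07/08.
The last day of the notice period: 20 calendar days after 2020/07/08 is 2020/07/28.
Adding 10 calendar days to 2020/07/28 gives 2020/08/07, which is the date termination becomes effective.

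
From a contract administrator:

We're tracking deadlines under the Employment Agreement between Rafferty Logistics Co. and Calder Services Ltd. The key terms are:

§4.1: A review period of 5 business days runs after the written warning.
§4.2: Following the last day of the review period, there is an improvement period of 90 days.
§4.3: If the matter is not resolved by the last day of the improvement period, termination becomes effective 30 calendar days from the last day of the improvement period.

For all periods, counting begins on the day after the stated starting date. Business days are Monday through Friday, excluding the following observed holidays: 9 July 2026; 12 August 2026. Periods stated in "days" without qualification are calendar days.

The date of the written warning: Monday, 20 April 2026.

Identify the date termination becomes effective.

25 August 2026

The last day of the review period: counting 5 business days from Monday, 20 April 2026 (Apr 21, Apr 22, Apr 23, Apr 24, Apr 27, skipping weekends) reaches Monday, 27 April 2026.
The last day of the improvement period: 90 calendar days after 27 April 2026 is 26 July 2026.
Adding 30 calendar days to 26 July 2026 gives 25 August 2026, which is the date termination becomes effective.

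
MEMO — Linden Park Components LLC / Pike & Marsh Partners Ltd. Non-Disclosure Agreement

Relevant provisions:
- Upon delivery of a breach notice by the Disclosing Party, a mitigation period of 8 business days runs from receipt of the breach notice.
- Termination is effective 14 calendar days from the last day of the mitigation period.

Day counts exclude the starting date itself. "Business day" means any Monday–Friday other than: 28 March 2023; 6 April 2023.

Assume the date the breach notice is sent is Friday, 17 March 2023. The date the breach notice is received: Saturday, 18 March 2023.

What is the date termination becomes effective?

13 April 2023

From Saturday, 18 March 2023, 8 business days (Mar 20, Mar 21, Mar 22, Mar 23, Mar 24, Mar 27, Mar 29, Mar 30, skipping weekends and the listed holiday on Mar 28) brings us to Thursday, 30 March 2023, which is the last day of the mitigation period.
Adding 14 calendar days to 30 March 2023 gives 13 April 2023, which is the date termination becomes effective.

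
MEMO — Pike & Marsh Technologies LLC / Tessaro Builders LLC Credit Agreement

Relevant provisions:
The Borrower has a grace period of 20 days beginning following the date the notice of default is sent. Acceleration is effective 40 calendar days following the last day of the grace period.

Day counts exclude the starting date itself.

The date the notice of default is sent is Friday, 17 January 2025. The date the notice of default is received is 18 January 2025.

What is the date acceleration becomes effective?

Adding 20 calendar days to 17 January 2025 gives 6 February 2025, which is the last day of the grace period.
The date acceleration becomes effective: 6 February 2025 + 40 days = 18 March 2025.

18 March 2025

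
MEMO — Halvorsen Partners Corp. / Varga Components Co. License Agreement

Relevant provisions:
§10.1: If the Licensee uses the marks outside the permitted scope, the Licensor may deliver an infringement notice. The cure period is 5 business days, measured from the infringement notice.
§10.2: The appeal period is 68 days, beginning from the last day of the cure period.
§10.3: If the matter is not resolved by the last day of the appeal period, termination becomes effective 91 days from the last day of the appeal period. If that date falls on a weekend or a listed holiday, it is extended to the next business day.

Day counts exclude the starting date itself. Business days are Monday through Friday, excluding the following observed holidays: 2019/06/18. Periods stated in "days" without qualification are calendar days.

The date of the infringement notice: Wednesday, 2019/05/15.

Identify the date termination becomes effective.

The last day of the cure period: counting 5 business days from Wednesday, 2019/05/15 (May 16, May 17, May 20, May 21, May 22, skipping weekends) reaches Wednesday, 2019/05/22.
The last day of the appeal period: 68 calendar days after 2019/05/22 is 2019/07/29.
Adding 91 calendar days to 2019/07/29 gives 2019/10/28, which is the date termination becomes effective. 2019/10/28 is a Monday and is not a listed holiday, so no roll-forward applies.

2019/10/28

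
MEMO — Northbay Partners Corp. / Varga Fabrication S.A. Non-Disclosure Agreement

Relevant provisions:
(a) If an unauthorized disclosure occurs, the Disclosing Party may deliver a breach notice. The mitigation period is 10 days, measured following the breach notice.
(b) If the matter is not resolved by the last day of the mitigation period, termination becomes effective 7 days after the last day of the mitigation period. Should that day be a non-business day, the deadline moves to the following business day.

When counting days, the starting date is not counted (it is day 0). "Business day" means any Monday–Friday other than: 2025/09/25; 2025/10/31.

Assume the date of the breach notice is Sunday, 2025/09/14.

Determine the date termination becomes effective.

Adding 10 calendar days to 2025/09/14 gives 2025/09/24, which is the last day of the mitigation period.
Adding 7 calendar days to 2025/09/24 gives 2025/10/01, which is the date termination becomes effective. 2025/10/01 is a Wednesday and is not a listed holiday, so no roll-forward applies.

2025/10/01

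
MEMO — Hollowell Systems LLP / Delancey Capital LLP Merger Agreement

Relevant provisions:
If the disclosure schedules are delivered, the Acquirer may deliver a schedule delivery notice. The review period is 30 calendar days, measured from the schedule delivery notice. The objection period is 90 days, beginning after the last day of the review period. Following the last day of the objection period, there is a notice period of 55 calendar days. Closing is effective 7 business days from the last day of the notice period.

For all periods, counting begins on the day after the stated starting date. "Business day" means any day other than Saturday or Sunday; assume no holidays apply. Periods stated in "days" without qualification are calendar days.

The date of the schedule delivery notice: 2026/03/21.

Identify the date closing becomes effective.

2026/09/22

The last day of the review period: 2026/03/21 + 30 days = 2026/04/20.
The last day of the objection period: 2026/04/20 + 90 days = 2026/07/19.
The last day of the notice period: 55 calendar days after 2026/07/19 is 2026/09/12.
The date closing becomes effective: 7 business days after Saturday, 2026/09/12, skipping weekends — Sep 14, Sep 15, Sep 16, Sep 17, Sep 18, Sep 21, Sep 22 — lands on Tuesday, 2026/09/22.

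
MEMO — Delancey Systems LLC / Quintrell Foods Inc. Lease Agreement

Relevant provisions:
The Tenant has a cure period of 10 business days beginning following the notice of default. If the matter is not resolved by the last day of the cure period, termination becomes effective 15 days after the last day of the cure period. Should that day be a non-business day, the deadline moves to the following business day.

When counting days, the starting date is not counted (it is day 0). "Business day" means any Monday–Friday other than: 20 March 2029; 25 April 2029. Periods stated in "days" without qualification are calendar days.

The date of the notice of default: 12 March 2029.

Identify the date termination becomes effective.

The last day of the cure period: 10 business days after Monday, 12 March 2029, skipping weekends and the listed holiday on Mar 20 — Mar 13, Mar 14, Mar 15, Mar 16, Mar 19, Mar 21, Mar 22, Mar 23, Mar 26, Mar 27 — lands on Tuesday, 27 March 2029.
The date termination becomes effective: 27 March 2029 + 15 days = 11 April 2029. 11 April 2029 is a Wednesday and is not a listed holiday, so no roll-forward applies.

11 April 2029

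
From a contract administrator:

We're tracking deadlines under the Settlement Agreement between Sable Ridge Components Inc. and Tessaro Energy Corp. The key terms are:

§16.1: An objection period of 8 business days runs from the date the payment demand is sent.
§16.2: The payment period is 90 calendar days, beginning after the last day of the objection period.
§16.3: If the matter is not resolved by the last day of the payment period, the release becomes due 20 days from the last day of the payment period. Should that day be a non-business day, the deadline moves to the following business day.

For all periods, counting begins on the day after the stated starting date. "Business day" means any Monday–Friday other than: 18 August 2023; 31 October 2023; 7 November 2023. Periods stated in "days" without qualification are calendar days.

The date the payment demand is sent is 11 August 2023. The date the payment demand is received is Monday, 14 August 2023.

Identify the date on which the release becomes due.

The last day of the objection period: 8 business days after Friday, 11 August 2023, skipping weekends and the listed holiday on Aug 18 — Aug 14, Aug 15, Aug 16, Aug 17, Aug 21, Aug 22, Aug 23, Aug 24 — lands on Thursday, 24 August 2023.
The last day of the payment period: 90 calendar days after 24 August 2023 is 22 November 2023.
The date on which the release becomes due: 20 calendar days after 22 November 2023 is 12 December 2023. 12 December 2023 is a Tuesday and is not a listed holiday, so no roll-forward applies.

12 December 2023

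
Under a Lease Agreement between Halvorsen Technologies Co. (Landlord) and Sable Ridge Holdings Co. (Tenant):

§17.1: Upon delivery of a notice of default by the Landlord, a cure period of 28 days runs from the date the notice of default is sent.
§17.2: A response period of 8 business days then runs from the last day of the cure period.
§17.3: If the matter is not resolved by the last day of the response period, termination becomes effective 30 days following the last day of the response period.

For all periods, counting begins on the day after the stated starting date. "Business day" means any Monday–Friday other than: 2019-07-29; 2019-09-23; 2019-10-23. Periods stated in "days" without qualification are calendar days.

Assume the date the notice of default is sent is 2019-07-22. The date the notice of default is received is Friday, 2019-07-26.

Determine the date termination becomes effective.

The last day of the cure period: 2019-07-22 + 28 days = 2019-08-19.
The last day of the response period: counting 8 business days from Monday, 2019-08-19 (Aug 20, Aug 21, Aug 22, Aug 23, Aug 26, Aug 27, Aug 28, Aug 29, skipping weekends) reaches Thursday, 2019-08-29.
Adding 30 calendar days to 2019-08-29 gives 2019-09-28, which is the date termination becomes effective.

2019-09-28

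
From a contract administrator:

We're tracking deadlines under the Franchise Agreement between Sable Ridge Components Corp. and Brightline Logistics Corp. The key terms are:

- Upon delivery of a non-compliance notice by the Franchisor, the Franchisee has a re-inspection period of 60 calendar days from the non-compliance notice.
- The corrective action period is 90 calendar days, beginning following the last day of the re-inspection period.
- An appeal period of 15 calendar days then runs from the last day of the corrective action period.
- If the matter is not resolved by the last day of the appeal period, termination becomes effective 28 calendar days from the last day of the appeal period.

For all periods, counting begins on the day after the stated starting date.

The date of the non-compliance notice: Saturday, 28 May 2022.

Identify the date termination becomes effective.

7 December 2022

Adding 60 calendar days to 28 May 2022 gives 27 July 2022, which is the last day of the re-inspection period.
The last day of the corrective action period: 27 July 2022 + 90 days = 25 October 2022.
The last day of the appeal period: 15 calendar days after 25 October 2022 is 9 November 2022.
The date termination becomes effective: 28 calendar days after 9 November 2022 is 7 December 2022.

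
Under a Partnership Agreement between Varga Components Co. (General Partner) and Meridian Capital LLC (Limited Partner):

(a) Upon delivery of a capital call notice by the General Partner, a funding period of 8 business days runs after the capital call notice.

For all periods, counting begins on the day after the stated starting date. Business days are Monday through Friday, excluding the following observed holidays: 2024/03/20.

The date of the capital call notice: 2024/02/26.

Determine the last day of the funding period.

2024/03/07

The last day of the funding period: 8 business days after Monday, 2024/02/26, skipping weekends — Feb 27, Feb 28, Feb 29, Mar 1, Mar 4, Mar 5, Mar 6, Mar 7 — lands on Thursday, 2024/03/07.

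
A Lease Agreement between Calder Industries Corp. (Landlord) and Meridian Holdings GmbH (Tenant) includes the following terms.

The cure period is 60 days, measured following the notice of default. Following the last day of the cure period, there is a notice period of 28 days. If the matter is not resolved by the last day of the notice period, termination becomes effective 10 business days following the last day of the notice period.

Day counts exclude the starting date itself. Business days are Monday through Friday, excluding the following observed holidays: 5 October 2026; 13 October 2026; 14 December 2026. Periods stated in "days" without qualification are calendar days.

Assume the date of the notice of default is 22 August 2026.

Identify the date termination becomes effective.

Adding 60 calendar days to 22 August 2026 gives 21 October 2026, which is the last day of the cure period.
Adding 28 calendar days to 21 October 2026 gives 18 November 2026, which is the last day of the notice period.
From Wednesday, 18 November 2026, 10 business days (Nov 19, Nov 20, Nov 23, Nov 24, Nov 25, Nov 26, Nov 27, Nov 30, Dec 1, Dec 2, skipping weekends) brings us to Wednesday, 2 December 2026, which is the date termination becomes effective.

2 December 2026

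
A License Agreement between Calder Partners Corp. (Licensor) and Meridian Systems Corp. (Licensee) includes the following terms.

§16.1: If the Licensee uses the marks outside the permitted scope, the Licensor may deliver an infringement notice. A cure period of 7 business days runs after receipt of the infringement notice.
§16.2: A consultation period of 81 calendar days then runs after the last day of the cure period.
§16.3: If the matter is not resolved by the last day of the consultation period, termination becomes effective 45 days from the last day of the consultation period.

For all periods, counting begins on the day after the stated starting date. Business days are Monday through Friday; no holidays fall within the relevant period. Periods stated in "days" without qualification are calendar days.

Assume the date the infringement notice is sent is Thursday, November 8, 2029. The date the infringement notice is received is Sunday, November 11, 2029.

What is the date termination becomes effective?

March 26, 2030

The last day of the cure period: 7 business days after Sunday, November 11, 2029, skipping weekends — Nov 12, Nov 13, Nov 14, Nov 15, Nov 16, Nov 19, Nov 20 — lands on Tuesday, November 20, 2029.
The last day of the consultation period: 81 calendar days after November 20, 2029 is February 9, 2030.
The date termination becomes effective: 45 calendar days after February 9, 2030 is March 26, 2030.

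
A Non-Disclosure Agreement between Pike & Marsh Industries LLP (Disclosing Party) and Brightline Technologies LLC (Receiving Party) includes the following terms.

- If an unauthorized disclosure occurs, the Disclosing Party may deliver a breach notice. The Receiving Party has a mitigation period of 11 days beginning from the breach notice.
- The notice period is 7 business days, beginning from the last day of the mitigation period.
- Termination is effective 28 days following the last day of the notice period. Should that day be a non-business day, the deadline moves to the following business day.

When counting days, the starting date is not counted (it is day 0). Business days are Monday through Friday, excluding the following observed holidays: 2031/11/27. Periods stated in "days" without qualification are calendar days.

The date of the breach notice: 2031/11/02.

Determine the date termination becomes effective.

Adding 11 calendar days to 2031/11/02 gives 2031/11/13, which is the last day of the mitigation period.
The last day of the notice period: 7 business days after Thursday, 2031/11/13, skipping weekends — Nov 14, Nov 17, Nov 18, Nov 19, Nov 20, Nov 21, Nov 24 — lands on Monday, 2031/11/24.
The date termination becomes effective: 2031/11/24 + 28 days = 2031/12/22. 2031/12/22 is a Monday and is not a listed holiday, so no roll-forward applies.

2031/12/22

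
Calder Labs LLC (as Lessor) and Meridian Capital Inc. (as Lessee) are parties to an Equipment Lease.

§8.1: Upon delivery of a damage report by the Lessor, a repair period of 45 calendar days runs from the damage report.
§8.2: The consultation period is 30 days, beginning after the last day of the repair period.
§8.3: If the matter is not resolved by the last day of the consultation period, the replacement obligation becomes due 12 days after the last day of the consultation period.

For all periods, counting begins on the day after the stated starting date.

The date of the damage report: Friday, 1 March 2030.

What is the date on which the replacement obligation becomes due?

27 May 2030

The last day of the repair period: 1 March 2030 + 45 days = 15 April 2030.
The last day of the consultation period: 30 calendar days after 15 April 2030 is 15 May 2030.
The date on which the replacement obligation becomes due: 15 May 2030 + 12 days = 27 May 2030.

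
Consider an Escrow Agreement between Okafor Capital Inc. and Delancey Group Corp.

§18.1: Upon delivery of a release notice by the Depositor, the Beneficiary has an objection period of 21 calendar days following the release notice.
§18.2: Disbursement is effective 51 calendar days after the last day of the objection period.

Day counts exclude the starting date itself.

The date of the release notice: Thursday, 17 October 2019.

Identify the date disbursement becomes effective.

28 December 2019

Adding 21 calendar days to 17 October 2019 gives 7 November 2019, which is the last day of the objection period.
The date disbursement becomes effective: 7 November 2019 + 51 days = 28 December 2019.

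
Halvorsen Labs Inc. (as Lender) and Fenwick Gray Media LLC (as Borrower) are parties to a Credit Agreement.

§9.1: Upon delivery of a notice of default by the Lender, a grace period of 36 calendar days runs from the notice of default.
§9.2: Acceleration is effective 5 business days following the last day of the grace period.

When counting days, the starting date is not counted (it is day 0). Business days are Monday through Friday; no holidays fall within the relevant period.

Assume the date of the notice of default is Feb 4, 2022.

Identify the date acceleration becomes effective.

The last day of the grace period: Feb 4, 2022 + 36 days = Mar 12, 2022.
The date acceleration becomes effective: counting 5 business days from Saturday, Mar 12, 2022 (Mar 14, Mar 15, Mar 16, Mar 17, Mar 18, skipping weekends) reaches Friday, Mar 18, 2022.

Mar 18, 2022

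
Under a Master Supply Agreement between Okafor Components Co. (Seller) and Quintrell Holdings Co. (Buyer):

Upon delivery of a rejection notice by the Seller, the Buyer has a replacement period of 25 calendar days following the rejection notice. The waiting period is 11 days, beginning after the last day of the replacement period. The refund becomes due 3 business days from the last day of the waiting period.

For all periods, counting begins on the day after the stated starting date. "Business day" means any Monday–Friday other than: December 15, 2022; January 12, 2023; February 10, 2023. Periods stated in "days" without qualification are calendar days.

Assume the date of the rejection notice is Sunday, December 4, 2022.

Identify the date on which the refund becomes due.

Adding 25 calendar days to December 4, 2022 gives December 29, 2022, which is the last day of the replacement period.
The last day of the waiting period: December 29, 2022 + 11 days = January 9, 2023.
The date on which the refund becomes due: counting 3 business days from Monday, January 9, 2023 (Jan 10, Jan 11, Jan 13, skipping weekends and the listed holiday on Jan 12) reaches Friday, January 13, 2023.

January 13, 2023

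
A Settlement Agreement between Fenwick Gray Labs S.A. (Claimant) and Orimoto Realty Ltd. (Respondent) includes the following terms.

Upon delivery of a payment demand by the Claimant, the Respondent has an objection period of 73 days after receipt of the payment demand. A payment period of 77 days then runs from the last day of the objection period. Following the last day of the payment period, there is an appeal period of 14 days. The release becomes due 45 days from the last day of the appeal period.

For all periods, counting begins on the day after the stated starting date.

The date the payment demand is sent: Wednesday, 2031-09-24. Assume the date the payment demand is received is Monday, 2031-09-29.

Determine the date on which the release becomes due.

Adding 73 calendar days to 2031-09-29 gives 2031-12-11, which is the last day of the objection period.
Adding 77 calendar days to 2031-12-11 gives 2032-02-26, which is the last day of the payment period.
The last day of the appeal period: 14 calendar days after 2032-02-26 is 2032-03-11.
The date on which the release becomes due: 2032-03-11 + 45 days = 2032-04-25.

2032-04-25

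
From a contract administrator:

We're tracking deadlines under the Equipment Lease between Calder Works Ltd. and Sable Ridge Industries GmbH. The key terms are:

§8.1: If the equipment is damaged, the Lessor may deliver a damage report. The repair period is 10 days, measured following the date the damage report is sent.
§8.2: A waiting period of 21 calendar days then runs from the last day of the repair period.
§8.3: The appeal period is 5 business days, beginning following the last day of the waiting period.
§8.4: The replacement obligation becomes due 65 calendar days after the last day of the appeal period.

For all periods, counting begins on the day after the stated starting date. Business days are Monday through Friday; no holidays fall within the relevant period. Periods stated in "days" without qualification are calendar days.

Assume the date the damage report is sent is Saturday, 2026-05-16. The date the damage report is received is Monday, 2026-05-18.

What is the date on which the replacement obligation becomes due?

2026-08-27

Adding 10 calendar days to 2026-05-16 gives 2026-05-26, which is the last day of the repair period.
Adding 21 calendar days to 2026-05-26 gives 2026-06-16, which is the last day of the waiting period.
The last day of the appeal period: counting 5 business days from Tuesday, 2026-06-16 (Jun 17, Jun 18, Jun 19, Jun 22, Jun 23, skipping weekends) reaches Tuesday, 2026-06-23.
The date on which the replacement obligation becomes due: 2026-06-23 + 65 days = 2026-08-27.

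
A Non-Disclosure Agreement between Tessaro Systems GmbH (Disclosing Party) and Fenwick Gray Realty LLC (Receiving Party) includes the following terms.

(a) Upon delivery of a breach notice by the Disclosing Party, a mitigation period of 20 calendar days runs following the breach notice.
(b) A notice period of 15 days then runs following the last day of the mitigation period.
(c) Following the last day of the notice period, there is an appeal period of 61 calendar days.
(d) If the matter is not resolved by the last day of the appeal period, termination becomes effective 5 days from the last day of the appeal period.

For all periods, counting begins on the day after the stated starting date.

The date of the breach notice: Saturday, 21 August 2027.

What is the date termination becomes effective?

30 November 2027

The last day of the mitigation period: 20 calendar days after 21 August 2027 is 10 September 2027.
The last day of the notice period: 10 September 2027 + 15 days = 25 September 2027.
The last day of the appeal period: 25 September 2027 + 61 days = 25 November 2027.
The date termination becomes effective: 5 calendar days after 25 November 2027 is 30 November 2027.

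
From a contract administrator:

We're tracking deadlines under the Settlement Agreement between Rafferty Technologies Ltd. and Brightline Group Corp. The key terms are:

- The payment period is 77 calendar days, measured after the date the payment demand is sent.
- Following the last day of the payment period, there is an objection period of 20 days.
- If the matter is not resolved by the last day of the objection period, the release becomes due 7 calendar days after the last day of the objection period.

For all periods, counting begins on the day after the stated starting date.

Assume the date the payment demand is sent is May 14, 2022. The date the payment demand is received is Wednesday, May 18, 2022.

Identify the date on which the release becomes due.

Aug 26, 2022

The last day of the payment period: 77 calendar days after May 14, 2022 is Jul 30, 2022.
The last day of the objection period: Jul 30, 2022 + 20 days = Aug 19, 2022.
Adding 7 calendar days to Aug 19, 2022 gives Aug 26, 2022, which is the date on which the release becomes due.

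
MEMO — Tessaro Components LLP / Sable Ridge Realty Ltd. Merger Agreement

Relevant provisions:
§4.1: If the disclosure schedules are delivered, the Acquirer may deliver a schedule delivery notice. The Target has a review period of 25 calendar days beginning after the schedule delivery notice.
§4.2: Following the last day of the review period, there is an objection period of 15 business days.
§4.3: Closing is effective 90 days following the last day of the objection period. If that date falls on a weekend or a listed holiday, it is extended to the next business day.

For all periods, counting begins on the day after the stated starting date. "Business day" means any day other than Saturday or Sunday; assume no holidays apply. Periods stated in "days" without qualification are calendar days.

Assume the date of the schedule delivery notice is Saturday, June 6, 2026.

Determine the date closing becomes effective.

October 20, 2026

The last day of the review period: 25 calendar days after June 6, 2026 is July 1, 2026.
The last day of the objection period: 15 business days after Wednesday, July 1, 2026, skipping weekends — Jul 2, Jul 3, Jul 6, Jul 7, …, Jul 20, Jul 21, Jul 22 — lands on Wednesday, July 22, 2026.
Adding 90 calendar days to July 22, 2026 gives October 20, 2026, which is the date closing becomes effective. October 20, 2026 is a Tuesday, so no roll-forward applies.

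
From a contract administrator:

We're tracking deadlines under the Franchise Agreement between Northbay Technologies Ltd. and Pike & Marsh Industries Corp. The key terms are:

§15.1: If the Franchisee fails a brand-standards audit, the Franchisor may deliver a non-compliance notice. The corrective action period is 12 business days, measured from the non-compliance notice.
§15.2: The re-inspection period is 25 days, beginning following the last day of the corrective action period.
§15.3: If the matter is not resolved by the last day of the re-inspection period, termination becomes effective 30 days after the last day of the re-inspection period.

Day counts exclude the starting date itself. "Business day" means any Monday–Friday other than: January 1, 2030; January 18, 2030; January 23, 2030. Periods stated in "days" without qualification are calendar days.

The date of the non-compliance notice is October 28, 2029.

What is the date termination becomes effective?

The last day of the corrective action period: counting 12 business days from Sunday, October 28, 2029 (Oct 29, Oct 30, Oct 31, Nov 1, …, Nov 9, Nov 12, Nov 13, skipping weekends) reaches Tuesday, November 13, 2029.
Adding 25 calendar days to November 13, 2029 gives December 8, 2029, which is the last day of the re-inspection period.
The date termination becomes effective: December 8, 2029 + 30 days = January 7, 2030.

January 7, 2030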